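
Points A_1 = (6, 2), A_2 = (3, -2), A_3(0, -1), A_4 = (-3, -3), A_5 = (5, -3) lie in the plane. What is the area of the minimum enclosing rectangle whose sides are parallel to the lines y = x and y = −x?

In coordinates u = x + y, v = x − y the rectangle is axis-aligned; the map (x,y)→(u,v) scales areas by 2.
u-values: 8, 1, -1, -6, 2; range = 8 − (-6) = 14.
v-values: 4, 5, 1, 0, 8; range = 8 − 0 = 8.
Area = (14 × 8) / 2 = 56.

56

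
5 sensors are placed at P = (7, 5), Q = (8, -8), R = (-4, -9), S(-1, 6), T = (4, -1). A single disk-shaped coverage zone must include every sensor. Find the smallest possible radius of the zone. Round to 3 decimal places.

8.902

A smallest enclosing disk is always determined by at most three of the input points on its boundary.
The farthest pair is P–R with squared distance 317. The circle on this segment as diameter has centre (1.5, -2) and r² = 317/4 = 79.25.
Check Q: distance² to centre = 78.25 ≤ 79.25, so it lies inside.
All remaining points lie in this disk, and no smaller disk contains both endpoints, so this is the minimum enclosing circle.
r = √(79.25) ≈ 8.902.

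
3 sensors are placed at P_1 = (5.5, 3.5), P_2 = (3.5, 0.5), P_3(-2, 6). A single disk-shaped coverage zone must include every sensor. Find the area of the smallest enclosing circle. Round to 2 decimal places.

51.05

Side lengths²: P_1P_2² = 13, P_1P_3² = 62.5, P_2P_3² = 60.5.
Since P_1P_3² = 62.5 < 60.5 + 13 = 73.5, the triangle is acute, so the smallest enclosing circle is the circumcircle.
Circumcentre = (1.5, 4), r² = 16.25.
Area = π·r² = π·16.25 ≈ 51.05.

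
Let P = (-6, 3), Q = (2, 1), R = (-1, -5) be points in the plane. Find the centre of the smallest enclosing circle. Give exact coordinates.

Side lengths²: PQ² = 68, PR² = 89, QR² = 45.
Since PR² = 89 < 68 + 45 = 113, the triangle is acute, so the smallest enclosing circle is the circumcircle.
Circumcentre = (-47/18, -4/9), r² = 7565/324.
Centre = (-47/18, -4/9).

(-47/18, -4/9)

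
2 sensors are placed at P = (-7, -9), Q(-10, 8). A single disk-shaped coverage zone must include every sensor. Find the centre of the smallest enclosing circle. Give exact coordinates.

(-8.5, -0.5)

The smallest circle enclosing two points has them as diameter endpoints.
Centre = midpoint = (-8.5, -0.5); r² = |PQ|²/4 = 298/4 = 74.5.
Centre = (-8.5, -0.5).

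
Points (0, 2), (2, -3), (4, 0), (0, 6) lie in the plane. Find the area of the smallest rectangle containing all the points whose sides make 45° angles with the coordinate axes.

In coordinates u = x + y, v = x − y the rectangle is axis-aligned; the map (x,y)→(u,v) scales areas by 2.
u-values: 2, -1, 4, 6; range = 6 − (-1) = 7.
v-values: -2, 5, 4, -6; range = 5 − (-6) = 11.
Area = (7 × 11) / 2 = 38.5.

38.5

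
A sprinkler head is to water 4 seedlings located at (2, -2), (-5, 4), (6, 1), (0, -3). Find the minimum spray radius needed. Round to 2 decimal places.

5.70

The minimum enclosing circle of a finite set is fixed by two of the points (as a diameter) or three (as a circumcircle).
The farthest pair is (-5, 4)–(6, 1) with squared distance 130. The circle on this segment as diameter has centre (0.5, 2.5) and r² = 130/4 = 32.5.
Check (2, -2): distance² to centre = 22.5 ≤ 32.5, so it lies inside.
All remaining points lie in this disk, and no smaller disk contains both endpoints, so this is the minimum enclosing circle.
r = √(32.5) ≈ 5.70.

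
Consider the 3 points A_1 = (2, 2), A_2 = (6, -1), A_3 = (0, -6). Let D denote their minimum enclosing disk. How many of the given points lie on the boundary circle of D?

3

Side lengths²: A_1A_2² = 25, A_1A_3² = 68, A_2A_3² = 61.
Since A_1A_3² = 68 < 61 + 25 = 86, the triangle is acute, so the smallest enclosing circle is the circumcircle.
Circumcentre = (37/19, -85/38), r² = 25925/1444.
The points at distance exactly r from the centre are A_1, A_2, A_3 — 3 points.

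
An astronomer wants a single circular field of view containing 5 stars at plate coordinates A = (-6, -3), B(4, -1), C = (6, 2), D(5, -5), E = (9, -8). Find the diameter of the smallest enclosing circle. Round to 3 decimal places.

A smallest enclosing disk is always determined by at most three of the input points on its boundary.
The minimum enclosing circle is determined by three boundary points: A, C, E.
Their circumcentre is (95/54, -85/18) with r² = 92105/1458.
The farthest remaining point B is at distance² 27521/1458 ≤ 92105/1458.
Diameter = 2r = 2√(92105/1458) ≈ 15.896.

15.896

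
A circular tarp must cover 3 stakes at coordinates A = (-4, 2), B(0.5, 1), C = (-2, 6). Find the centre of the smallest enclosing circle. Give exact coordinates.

Side lengths²: AB² = 21.25, AC² = 20, BC² = 31.25.
Since BC² = 31.25 < 21.25 + 20 = 41.25, the triangle is acute, so the smallest enclosing circle is the circumcircle.
Circumcentre = (-1.375, 3.1875), r² = 8.30078125.
Centre = (-1.375, 3.1875).

(-1.375, 3.1875)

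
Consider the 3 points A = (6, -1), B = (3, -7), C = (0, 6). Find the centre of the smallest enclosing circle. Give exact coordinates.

Side lengths²: AB² = 45, AC² = 85, BC² = 178.
Since BC² = 178 ≥ 85 + 45 = 130, the angle opposite BC is not acute, so the smallest enclosing circle has BC as diameter.
Centre = midpoint of BC = (1.5, -0.5), r² = 178/4 = 44.5.
Centre = (1.5, -0.5).

(1.5, -0.5)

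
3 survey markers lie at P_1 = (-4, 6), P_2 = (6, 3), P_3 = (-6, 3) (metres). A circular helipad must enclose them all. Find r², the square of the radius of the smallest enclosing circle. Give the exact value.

36

Side lengths²: P_1P_2² = 109, P_1P_3² = 13, P_2P_3² = 144.
Since P_2P_3² = 144 ≥ 109 + 13 = 122, the angle opposite P_2P_3 is not acute, so the smallest enclosing circle has P_2P_3 as diameter.
Centre = midpoint of P_2P_3 = (0, 3), r² = 144/4 = 36.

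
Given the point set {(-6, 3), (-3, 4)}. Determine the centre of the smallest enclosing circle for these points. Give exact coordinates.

(-4.5, 3.5)

The smallest circle enclosing two points has them as diameter endpoints.
Centre = midpoint = (-4.5, 3.5); r² = |(-6, 3)−(-3, 4)|²/4 = 10/4 = 2.5.
Centre = (-4.5, 3.5).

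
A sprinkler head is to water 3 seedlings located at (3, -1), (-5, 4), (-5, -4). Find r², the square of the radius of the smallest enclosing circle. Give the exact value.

25.37890625

Call the three points A, B, C in the order given.
Side lengths²: AB² = 89, AC² = 73, BC² = 64.
Since AB² = 89 < 73 + 64 = 137, the triangle is acute, so the smallest enclosing circle is the circumcircle.
Circumcentre = (-1.9375, 0), r² = 25.37890625.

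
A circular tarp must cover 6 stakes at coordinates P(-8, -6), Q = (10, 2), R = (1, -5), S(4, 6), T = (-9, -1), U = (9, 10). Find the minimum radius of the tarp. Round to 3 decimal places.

11.673

By Welzl's lemma the MEC is supported by two points (diametrically opposite) or three points (on a circumcircle).
The farthest pair is P–U with squared distance 545. The circle on this segment as diameter has centre (0.5, 2) and r² = 545/4 = 136.25.
Check Q: distance² to centre = 90.25 ≤ 136.25, so it lies inside.
All remaining points lie in this disk, and no smaller disk contains both endpoints, so this is the minimum enclosing circle.
r = √(136.25) ≈ 11.673.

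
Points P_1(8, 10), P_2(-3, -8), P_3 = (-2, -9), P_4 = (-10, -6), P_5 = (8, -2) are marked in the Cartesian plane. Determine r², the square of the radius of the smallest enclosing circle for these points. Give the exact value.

145

By Welzl's lemma the MEC is supported by two points (diametrically opposite) or three points (on a circumcircle).
The farthest pair is P_1–P_4 with squared distance 580. The circle on this segment as diameter has centre (-1, 2) and r² = 580/4 = 145.
Check P_2: distance² to centre = 104 ≤ 145, so it lies inside.
All remaining points lie in this disk, and no smaller disk contains both endpoints, so this is the minimum enclosing circle.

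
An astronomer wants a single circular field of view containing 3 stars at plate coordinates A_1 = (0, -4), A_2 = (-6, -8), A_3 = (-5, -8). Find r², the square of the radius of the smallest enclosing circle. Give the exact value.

Side lengths²: A_1A_2² = 52, A_1A_3² = 41, A_2A_3² = 1.
Since A_1A_2² = 52 ≥ 41 + 1 = 42, the angle opposite A_1A_2 is not acute, so the smallest enclosing circle has A_1A_2 as diameter.
Centre = midpoint of A_1A_2 = (-3, -6), r² = 52/4 = 13.

13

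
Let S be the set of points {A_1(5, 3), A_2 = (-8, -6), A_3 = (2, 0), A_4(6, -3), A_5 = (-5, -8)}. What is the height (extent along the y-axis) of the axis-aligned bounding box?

11

max y = 3, min y = -8, so height = 11.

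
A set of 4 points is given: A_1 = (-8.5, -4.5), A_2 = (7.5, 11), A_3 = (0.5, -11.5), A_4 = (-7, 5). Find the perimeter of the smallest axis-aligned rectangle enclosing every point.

77

Width = max x − min x = 7.5 − (-8.5) = 16.
Height = max y − min y = 11 − (-11.5) = 22.5.
Perimeter = 2(16 + 22.5) = 77.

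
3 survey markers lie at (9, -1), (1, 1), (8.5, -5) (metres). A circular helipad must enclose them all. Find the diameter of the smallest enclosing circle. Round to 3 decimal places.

9.605

Call the three points A, B, C in the order given.
Side lengths²: AB² = 68, AC² = 16.25, BC² = 92.25.
Since BC² = 92.25 ≥ 68 + 16.25 = 84.25, the angle opposite BC is not acute, so the smallest enclosing circle has BC as diameter.
Centre = midpoint of BC = (4.75, -2), r² = 92.25/4 = 23.0625.
Diameter = 2r = 2√(23.0625) ≈ 9.605.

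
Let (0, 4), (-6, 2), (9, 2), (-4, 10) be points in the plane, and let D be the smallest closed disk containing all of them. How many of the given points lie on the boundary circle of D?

3

The minimum enclosing circle is determined by three boundary points: (-6, 2), (9, 2), (-4, 10).
Their circumcentre is (1.5, 4.375) with r² = 61.890625.
The farthest remaining point (0, 4) is at distance² 2.390625 ≤ 61.890625.
The points at distance exactly r from the centre are (-6, 2), (9, 2), (-4, 10) — 3 points.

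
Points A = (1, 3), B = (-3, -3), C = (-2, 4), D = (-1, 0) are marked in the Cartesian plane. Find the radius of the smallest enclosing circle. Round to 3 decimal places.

3.665

By Welzl's lemma the MEC is supported by two points (diametrically opposite) or three points (on a circumcircle).
The minimum enclosing circle is determined by three boundary points: A, B, C.
Their circumcentre is (-17/11, 4/11) with r² = 1625/121.
The farthest remaining point D is at distance² 52/121 ≤ 1625/121.
r = √(1625/121) ≈ 3.665.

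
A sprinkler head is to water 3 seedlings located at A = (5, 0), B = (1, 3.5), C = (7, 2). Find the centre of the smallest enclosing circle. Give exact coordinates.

Side lengths²: AB² = 28.25, AC² = 8, BC² = 38.25.
Since BC² = 38.25 ≥ 28.25 + 8 = 36.25, the angle opposite BC is not acute, so the smallest enclosing circle has BC as diameter.
Centre = midpoint of BC = (4, 2.75), r² = 38.25/4 = 9.5625.
Centre = (4, 2.75).

(4, 2.75)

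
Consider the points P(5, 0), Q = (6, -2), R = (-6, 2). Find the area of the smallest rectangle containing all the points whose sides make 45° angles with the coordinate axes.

In coordinates u = x + y, v = x − y the rectangle is axis-aligned; the map (x,y)→(u,v) scales areas by 2.
u-values: 5, 4, -4; range = 5 − (-4) = 9.
v-values: 5, 8, -8; range = 8 − (-8) = 16.
Area = (9 × 16) / 2 = 72.

72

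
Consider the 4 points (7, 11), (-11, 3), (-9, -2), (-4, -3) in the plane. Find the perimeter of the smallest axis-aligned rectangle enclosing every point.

Width = max x − min x = 7 − (-11) = 18.
Height = max y − min y = 11 − (-3) = 14.
Perimeter = 2(18 + 14) = 64.

64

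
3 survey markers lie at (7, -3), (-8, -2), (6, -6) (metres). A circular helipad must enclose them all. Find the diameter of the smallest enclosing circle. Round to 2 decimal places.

Call the three points A, B, C in the order given.
Side lengths²: AB² = 226, AC² = 10, BC² = 212.
Since AB² = 226 ≥ 212 + 10 = 222, the angle opposite AB is not acute, so the smallest enclosing circle has AB as diameter.
Centre = midpoint of AB = (-0.5, -2.5), r² = 226/4 = 56.5.
Diameter = 2r = 2√(56.5) ≈ 15.03.

15.03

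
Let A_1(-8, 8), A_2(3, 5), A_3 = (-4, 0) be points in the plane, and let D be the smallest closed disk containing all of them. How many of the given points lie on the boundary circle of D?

Side lengths²: A_1A_2² = 130, A_1A_3² = 80, A_2A_3² = 74.
Since A_1A_2² = 130 < 80 + 74 = 154, the triangle is acute, so the smallest enclosing circle is the circumcircle.
Circumcentre = (-52/19, 107/19), r² = 12025/361.
The points at distance exactly r from the centre are A_1, A_2, A_3 — 3 points.

3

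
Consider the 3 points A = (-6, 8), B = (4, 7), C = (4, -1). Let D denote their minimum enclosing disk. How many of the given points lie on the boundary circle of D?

Side lengths²: AB² = 101, AC² = 181, BC² = 64.
Since AC² = 181 ≥ 101 + 64 = 165, the angle opposite AC is not acute, so the smallest enclosing circle has AC as diameter.
Centre = midpoint of AC = (-1, 3.5), r² = 181/4 = 45.25.
The points at distance exactly r from the centre are A, C — 2 points.

2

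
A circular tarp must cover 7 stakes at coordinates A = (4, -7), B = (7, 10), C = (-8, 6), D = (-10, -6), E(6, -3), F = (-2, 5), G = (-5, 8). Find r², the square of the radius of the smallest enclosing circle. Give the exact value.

The farthest pair is B–D with squared distance 545. The circle on this segment as diameter has centre (-1.5, 2) and r² = 545/4 = 136.25.
Check A: distance² to centre = 111.25 ≤ 136.25, so it lies inside.
All remaining points lie in this disk, and no smaller disk contains both endpoints, so this is the minimum enclosing circle.

136.25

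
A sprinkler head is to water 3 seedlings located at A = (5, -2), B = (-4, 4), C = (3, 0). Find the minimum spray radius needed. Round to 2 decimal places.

Side lengths²: AB² = 117, AC² = 8, BC² = 65.
Since AB² = 117 ≥ 65 + 8 = 73, the angle opposite AB is not acute, so the smallest enclosing circle has AB as diameter.
Centre = midpoint of AB = (0.5, 1), r² = 117/4 = 29.25.
r = √(29.25) ≈ 5.41.

5.41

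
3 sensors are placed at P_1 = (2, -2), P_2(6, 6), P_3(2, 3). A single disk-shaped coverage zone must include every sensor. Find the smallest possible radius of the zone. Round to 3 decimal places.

Side lengths²: P_1P_2² = 80, P_1P_3² = 25, P_2P_3² = 25.
Since P_1P_2² = 80 ≥ 25 + 25 = 50, the angle opposite P_1P_2 is not acute, so the smallest enclosing circle has P_1P_2 as diameter.
Centre = midpoint of P_1P_2 = (4, 2), r² = 80/4 = 20.
r = √20 ≈ 4.472.

4.472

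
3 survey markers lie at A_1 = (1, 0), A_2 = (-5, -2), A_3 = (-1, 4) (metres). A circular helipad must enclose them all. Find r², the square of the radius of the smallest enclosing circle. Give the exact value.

Side lengths²: A_1A_2² = 40, A_1A_3² = 20, A_2A_3² = 52.
Since A_2A_3² = 52 < 40 + 20 = 60, the triangle is acute, so the smallest enclosing circle is the circumcircle.
Circumcentre = (-18/7, 5/7), r² = 650/49.

650/49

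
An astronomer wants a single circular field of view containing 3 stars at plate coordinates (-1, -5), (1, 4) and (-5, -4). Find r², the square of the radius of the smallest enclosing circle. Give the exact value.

36125/1444

Call the three points A, B, C in the order given.
Side lengths²: AB² = 85, AC² = 17, BC² = 100.
Since BC² = 100 < 85 + 17 = 102, the triangle is acute, so the smallest enclosing circle is the circumcircle.
Circumcentre = (-36/19, -3/38), r² = 36125/1444.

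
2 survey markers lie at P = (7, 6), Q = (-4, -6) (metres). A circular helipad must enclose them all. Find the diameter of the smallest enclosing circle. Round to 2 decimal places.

16.28

The smallest circle enclosing two points has them as diameter endpoints.
Centre = midpoint = (1.5, 0); r² = |PQ|²/4 = 265/4 = 66.25.
Diameter = 2r = 2√(66.25) ≈ 16.28.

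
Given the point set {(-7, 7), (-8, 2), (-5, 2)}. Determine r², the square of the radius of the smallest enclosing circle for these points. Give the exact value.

Call the three points A, B, C in the order given.
Side lengths²: AB² = 26, AC² = 29, BC² = 9.
Since AC² = 29 < 26 + 9 = 35, the triangle is acute, so the smallest enclosing circle is the circumcircle.
Circumcentre = (-6.5, 4.3), r² = 7.54.

7.54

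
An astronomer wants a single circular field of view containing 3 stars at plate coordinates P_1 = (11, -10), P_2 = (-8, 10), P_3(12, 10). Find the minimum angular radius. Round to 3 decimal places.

13.810

Side lengths²: P_1P_2² = 761, P_1P_3² = 401, P_2P_3² = 400.
Since P_1P_2² = 761 < 401 + 400 = 801, the triangle is acute, so the smallest enclosing circle is the circumcircle.
Circumcentre = (2, 0.475), r² = 190.725625.
r = √(190.725625) ≈ 13.810.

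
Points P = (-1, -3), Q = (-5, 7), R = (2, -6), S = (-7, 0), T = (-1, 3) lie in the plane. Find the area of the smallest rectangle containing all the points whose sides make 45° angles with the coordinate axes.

In coordinates u = x + y, v = x − y the rectangle is axis-aligned; the map (x,y)→(u,v) scales areas by 2.
u-values: -4, 2, -4, -7, 2; range = 2 − (-7) = 9.
v-values: 2, -12, 8, -7, -4; range = 8 − (-12) = 20.
Area = (9 × 20) / 2 = 90.

90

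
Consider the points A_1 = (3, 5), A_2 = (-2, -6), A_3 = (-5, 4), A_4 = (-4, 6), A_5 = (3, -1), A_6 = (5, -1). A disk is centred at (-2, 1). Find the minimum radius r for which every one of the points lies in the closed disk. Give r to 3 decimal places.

7.280

The required radius is the distance from (-2, 1) to the farthest point.
Squared distances: 41, 49, 18, 29, 29, 53.
Maximum is 53, attained at A_6.
r = √53 ≈ 7.280.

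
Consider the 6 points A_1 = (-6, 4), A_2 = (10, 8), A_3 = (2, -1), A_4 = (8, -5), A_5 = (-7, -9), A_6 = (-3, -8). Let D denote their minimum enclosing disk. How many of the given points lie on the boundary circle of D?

2

The minimum enclosing circle of a finite set is fixed by two of the points (as a diameter) or three (as a circumcircle).
The farthest pair is A_2–A_5 with squared distance 578. The circle on this segment as diameter has centre (1.5, -0.5) and r² = 578/4 = 144.5.
Check A_1: distance² to centre = 76.5 ≤ 144.5, so it lies inside.
All remaining points lie in this disk, and no smaller disk contains both endpoints, so this is the minimum enclosing circle.
The points at distance exactly r from the centre are A_2, A_5 — 2 points.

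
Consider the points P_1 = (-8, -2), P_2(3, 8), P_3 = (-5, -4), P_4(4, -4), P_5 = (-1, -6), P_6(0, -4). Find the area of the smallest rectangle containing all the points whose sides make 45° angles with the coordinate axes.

147

In coordinates u = x + y, v = x − y the rectangle is axis-aligned; the map (x,y)→(u,v) scales areas by 2.
u-values: -10, 11, -9, 0, -7, -4; range = 11 − (-10) = 21.
v-values: -6, -5, -1, 8, 5, 4; range = 8 − (-6) = 14.
Area = (21 × 14) / 2 = 147.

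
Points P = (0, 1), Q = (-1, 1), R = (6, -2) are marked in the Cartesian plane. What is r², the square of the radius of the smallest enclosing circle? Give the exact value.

Side lengths²: PQ² = 1, PR² = 45, QR² = 58.
Since QR² = 58 ≥ 45 + 1 = 46, the angle opposite QR is not acute, so the smallest enclosing circle has QR as diameter.
Centre = midpoint of QR = (2.5, -0.5), r² = 58/4 = 14.5.

14.5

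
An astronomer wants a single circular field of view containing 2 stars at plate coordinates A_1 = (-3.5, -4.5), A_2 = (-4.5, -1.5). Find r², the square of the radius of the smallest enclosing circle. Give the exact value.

The smallest circle enclosing two points has them as diameter endpoints.
Centre = midpoint = (-4, -3); r² = |A_1A_2|²/4 = 10/4 = 2.5.

2.5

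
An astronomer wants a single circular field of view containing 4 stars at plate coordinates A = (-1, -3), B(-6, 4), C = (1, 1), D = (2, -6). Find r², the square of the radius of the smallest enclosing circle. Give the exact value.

A smallest enclosing disk is always determined by at most three of the input points on its boundary.
The farthest pair is B–D with squared distance 164. The circle on this segment as diameter has centre (-2, -1) and r² = 164/4 = 41.
Check A: distance² to centre = 5 ≤ 41, so it lies inside.
All remaining points lie in this disk, and no smaller disk contains both endpoints, so this is the minimum enclosing circle.

41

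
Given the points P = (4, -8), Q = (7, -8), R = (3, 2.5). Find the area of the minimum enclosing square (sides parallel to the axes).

The bounding box has width 4 and height 10.5.
An axis-aligned square enclosing the set must have side ≥ max(width, height).
So the minimum side is max(4, 10.5) = 10.5.
Area = 10.5² = 110.25.

110.25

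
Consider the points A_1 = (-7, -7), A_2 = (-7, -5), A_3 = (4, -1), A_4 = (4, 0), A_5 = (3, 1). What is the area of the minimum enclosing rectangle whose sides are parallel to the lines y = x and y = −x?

In coordinates u = x + y, v = x − y the rectangle is axis-aligned; the map (x,y)→(u,v) scales areas by 2.
u-values: -14, -12, 3, 4, 4; range = 4 − (-14) = 18.
v-values: 0, -2, 5, 4, 2; range = 5 − (-2) = 7.
Area = (18 × 7) / 2 = 63.

63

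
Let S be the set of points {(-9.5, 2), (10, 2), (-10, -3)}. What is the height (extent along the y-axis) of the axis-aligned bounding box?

5

max y = 2, min y = -3, so height = 5.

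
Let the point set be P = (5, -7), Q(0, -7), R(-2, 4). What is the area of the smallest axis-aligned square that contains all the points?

121

The bounding box has width 7 and height 11.
An axis-aligned square enclosing the set must have side ≥ max(width, height).
So the minimum side is max(7, 11) = 11.
Area = 11² = 121.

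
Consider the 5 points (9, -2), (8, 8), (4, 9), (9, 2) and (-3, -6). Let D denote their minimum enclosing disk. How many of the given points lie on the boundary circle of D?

2

A smallest enclosing disk is always determined by at most three of the input points on its boundary.
The farthest pair is (8, 8)–(-3, -6) with squared distance 317. The circle on this segment as diameter has centre (2.5, 1) and r² = 317/4 = 79.25.
Check (9, -2): distance² to centre = 51.25 ≤ 79.25, so it lies inside.
All remaining points lie in this disk, and no smaller disk contains both endpoints, so this is the minimum enclosing circle.
The points at distance exactly r from the centre are (8, 8), (-3, -6) — 2 points.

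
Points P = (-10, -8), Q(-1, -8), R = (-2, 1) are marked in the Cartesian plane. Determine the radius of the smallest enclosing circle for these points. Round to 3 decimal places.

6.058

Side lengths²: PQ² = 81, PR² = 145, QR² = 82.
Since PR² = 145 < 82 + 81 = 163, the triangle is acute, so the smallest enclosing circle is the circumcircle.
Circumcentre = (-5.5, -71/18), r² = 5945/162.
r = √(5945/162) ≈ 6.058.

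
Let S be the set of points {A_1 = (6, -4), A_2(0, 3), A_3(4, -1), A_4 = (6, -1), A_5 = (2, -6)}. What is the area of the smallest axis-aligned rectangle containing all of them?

54

x ranges over [0, 6], width 6.
y ranges over [-6, 3], height 9.
Area = 6 × 9 = 54.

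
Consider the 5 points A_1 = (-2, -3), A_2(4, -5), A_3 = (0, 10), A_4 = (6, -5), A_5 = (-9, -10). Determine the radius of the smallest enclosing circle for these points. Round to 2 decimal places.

10.98

The minimum enclosing circle is determined by three boundary points: A_3, A_4, A_5.
Their circumcentre is (-133/34, -9/34) with r² = 69745/578.
The farthest remaining point A_2 is at distance² 49141/578 ≤ 69745/578.
r = √(69745/578) ≈ 10.98.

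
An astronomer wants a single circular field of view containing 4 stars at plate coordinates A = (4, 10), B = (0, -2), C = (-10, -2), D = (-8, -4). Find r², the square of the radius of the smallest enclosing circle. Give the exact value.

14450/169

The minimum enclosing circle is determined by three boundary points: A, C, D.
Their circumcentre is (-33/13, 45/13) with r² = 14450/169.
The farthest remaining point B is at distance² 6130/169 ≤ 14450/169.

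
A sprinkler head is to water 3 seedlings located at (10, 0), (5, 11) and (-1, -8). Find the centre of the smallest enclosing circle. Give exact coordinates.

Call the three points A, B, C in the order given.
Side lengths²: AB² = 146, AC² = 185, BC² = 397.
Since BC² = 397 ≥ 185 + 146 = 331, the angle opposite BC is not acute, so the smallest enclosing circle has BC as diameter.
Centre = midpoint of BC = (2, 1.5), r² = 397/4 = 99.25.
Centre = (2, 1.5).

(2, 1.5)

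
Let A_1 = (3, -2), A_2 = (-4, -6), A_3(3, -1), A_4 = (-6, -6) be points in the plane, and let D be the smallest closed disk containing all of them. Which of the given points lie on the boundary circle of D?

A_3, A_4

The farthest pair is A_3–A_4 with squared distance 106. The circle on this segment as diameter has centre (-1.5, -3.5) and r² = 106/4 = 26.5.
Check A_1: distance² to centre = 22.5 ≤ 26.5, so it lies inside.
All remaining points lie in this disk, and no smaller disk contains both endpoints, so this is the minimum enclosing circle.
The points at distance exactly r from the centre are A_3, A_4 — 2 points.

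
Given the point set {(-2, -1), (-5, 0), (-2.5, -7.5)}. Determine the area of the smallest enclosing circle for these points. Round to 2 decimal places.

49.09

Call the three points A, B, C in the order given.
Side lengths²: AB² = 10, AC² = 42.5, BC² = 62.5.
Since BC² = 62.5 ≥ 42.5 + 10 = 52.5, the angle opposite BC is not acute, so the smallest enclosing circle has BC as diameter.
Centre = midpoint of BC = (-3.75, -3.75), r² = 62.5/4 = 15.625.
Area = π·r² = π·15.625 ≈ 49.09.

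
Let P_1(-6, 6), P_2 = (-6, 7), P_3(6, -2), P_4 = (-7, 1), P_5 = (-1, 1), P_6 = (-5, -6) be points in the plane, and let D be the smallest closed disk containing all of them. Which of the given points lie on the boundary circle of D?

P_2, P_3, P_6

A smallest enclosing disk is always determined by at most three of the input points on its boundary.
The minimum enclosing circle is determined by three boundary points: P_2, P_3, P_6.
Their circumcentre is (-123/98, 81/98) with r² = 291125/4802.
The farthest remaining point P_1 is at distance² 236637/4802 ≤ 291125/4802.
The points at distance exactly r from the centre are P_2, P_3, P_6 — 3 points.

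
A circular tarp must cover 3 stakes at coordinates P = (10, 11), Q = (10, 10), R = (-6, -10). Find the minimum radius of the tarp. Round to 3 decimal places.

13.200

Side lengths²: PQ² = 1, PR² = 697, QR² = 656.
Since PR² = 697 ≥ 656 + 1 = 657, the angle opposite PR is not acute, so the smallest enclosing circle has PR as diameter.
Centre = midpoint of PR = (2, 0.5), r² = 697/4 = 174.25.
r = √(174.25) ≈ 13.200.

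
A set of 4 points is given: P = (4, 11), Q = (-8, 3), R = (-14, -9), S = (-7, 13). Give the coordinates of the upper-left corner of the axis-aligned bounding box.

(-14, 13)

x-range [-14, 4], y-range [-9, 13].
The upper-left corner is (-14, 13).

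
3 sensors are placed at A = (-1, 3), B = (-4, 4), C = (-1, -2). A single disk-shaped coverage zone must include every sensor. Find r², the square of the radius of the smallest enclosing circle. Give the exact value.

Side lengths²: AB² = 10, AC² = 25, BC² = 45.
Since BC² = 45 ≥ 25 + 10 = 35, the angle opposite BC is not acute, so the smallest enclosing circle has BC as diameter.
Centre = midpoint of BC = (-2.5, 1), r² = 45/4 = 11.25.

11.25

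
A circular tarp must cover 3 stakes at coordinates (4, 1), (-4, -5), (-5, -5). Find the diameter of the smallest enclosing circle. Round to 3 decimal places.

10.817

Call the three points A, B, C in the order given.
Side lengths²: AB² = 100, AC² = 117, BC² = 1.
Since AC² = 117 ≥ 100 + 1 = 101, the angle opposite AC is not acute, so the smallest enclosing circle has AC as diameter.
Centre = midpoint of AC = (-0.5, -2), r² = 117/4 = 29.25.
Diameter = 2r = 2√(29.25) ≈ 10.817.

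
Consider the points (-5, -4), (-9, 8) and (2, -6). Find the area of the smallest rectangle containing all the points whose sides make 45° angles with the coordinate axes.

In coordinates u = x + y, v = x − y the rectangle is axis-aligned; the map (x,y)→(u,v) scales areas by 2.
u-values: -9, -1, -4; range = -1 − (-9) = 8.
v-values: -1, -17, 8; range = 8 − (-17) = 25.
Area = (8 × 25) / 2 = 100.

100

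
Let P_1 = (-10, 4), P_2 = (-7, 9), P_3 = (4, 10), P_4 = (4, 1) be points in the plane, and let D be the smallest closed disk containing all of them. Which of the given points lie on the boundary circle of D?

By Welzl's lemma the MEC is supported by two points (diametrically opposite) or three points (on a circumcircle).
The minimum enclosing circle is determined by three boundary points: P_1, P_3, P_4.
Their circumcentre is (-33/14, 5.5) with r² = 5945/98.
The farthest remaining point P_2 is at distance² 3313/98 ≤ 5945/98.
The points at distance exactly r from the centre are P_1, P_3, P_4 — 3 points.

P_1, P_3, P_4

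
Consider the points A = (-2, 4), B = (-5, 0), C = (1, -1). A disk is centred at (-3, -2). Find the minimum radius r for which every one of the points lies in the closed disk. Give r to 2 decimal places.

6.08

The required radius is the distance from (-3, -2) to the farthest point.
Squared distances: 37, 8, 17.
Maximum is 37, attained at A.
r = √37 ≈ 6.08.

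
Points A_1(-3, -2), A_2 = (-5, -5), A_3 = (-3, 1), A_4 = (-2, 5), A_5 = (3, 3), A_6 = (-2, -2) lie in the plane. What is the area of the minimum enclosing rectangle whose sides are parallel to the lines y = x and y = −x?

56

In coordinates u = x + y, v = x − y the rectangle is axis-aligned; the map (x,y)→(u,v) scales areas by 2.
u-values: -5, -10, -2, 3, 6, -4; range = 6 − (-10) = 16.
v-values: -1, 0, -4, -7, 0, 0; range = 0 − (-7) = 7.
Area = (16 × 7) / 2 = 56.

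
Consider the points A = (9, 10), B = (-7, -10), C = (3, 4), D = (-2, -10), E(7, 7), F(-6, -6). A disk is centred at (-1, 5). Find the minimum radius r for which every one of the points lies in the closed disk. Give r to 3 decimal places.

16.155

The required radius is the distance from (-1, 5) to the farthest point.
Squared distances: 125, 261, 17, 226, 68, 146.
Maximum is 261, attained at B.
r = √261 ≈ 16.155.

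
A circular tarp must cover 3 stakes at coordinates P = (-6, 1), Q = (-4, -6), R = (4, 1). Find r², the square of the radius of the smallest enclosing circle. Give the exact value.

Side lengths²: PQ² = 53, PR² = 100, QR² = 113.
Since QR² = 113 < 100 + 53 = 153, the triangle is acute, so the smallest enclosing circle is the circumcircle.
Circumcentre = (-1, -19/14), r² = 5989/196.

5989/196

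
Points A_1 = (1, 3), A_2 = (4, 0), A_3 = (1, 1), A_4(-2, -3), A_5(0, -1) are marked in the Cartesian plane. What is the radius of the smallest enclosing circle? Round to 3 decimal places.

By Welzl's lemma the MEC is supported by two points (diametrically opposite) or three points (on a circumcircle).
The minimum enclosing circle is determined by three boundary points: A_1, A_2, A_4.
Their circumcentre is (0.5, -0.5) with r² = 12.5.
The farthest remaining point A_3 is at distance² 2.5 ≤ 12.5.
r = √(12.5) ≈ 3.536.

3.536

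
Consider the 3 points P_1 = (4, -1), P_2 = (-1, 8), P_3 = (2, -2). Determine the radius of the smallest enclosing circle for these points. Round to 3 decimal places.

Side lengths²: P_1P_2² = 106, P_1P_3² = 5, P_2P_3² = 109.
Since P_2P_3² = 109 < 106 + 5 = 111, the triangle is acute, so the smallest enclosing circle is the circumcircle.
Circumcentre = (33/46, 141/46), r² = 28885/1058.
r = √(28885/1058) ≈ 5.225.

5.225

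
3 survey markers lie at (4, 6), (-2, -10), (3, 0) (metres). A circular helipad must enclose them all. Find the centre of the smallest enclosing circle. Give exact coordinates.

Call the three points A, B, C in the order given.
Side lengths²: AB² = 292, AC² = 37, BC² = 125.
Since AB² = 292 ≥ 125 + 37 = 162, the angle opposite AB is not acute, so the smallest enclosing circle has AB as diameter.
Centre = midpoint of AB = (1, -2), r² = 292/4 = 73.
Centre = (1, -2).

(1, -2)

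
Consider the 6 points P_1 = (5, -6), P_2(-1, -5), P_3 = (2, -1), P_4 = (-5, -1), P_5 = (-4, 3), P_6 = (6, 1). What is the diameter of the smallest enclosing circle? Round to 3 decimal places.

By Welzl's lemma the MEC is supported by two points (diametrically opposite) or three points (on a circumcircle).
The farthest pair is P_1–P_5 with squared distance 162. The circle on this segment as diameter has centre (0.5, -1.5) and r² = 162/4 = 40.5.
Check P_2: distance² to centre = 14.5 ≤ 40.5, so it lies inside.
All remaining points lie in this disk, and no smaller disk contains both endpoints, so this is the minimum enclosing circle.
Diameter = 2r = 2√(40.5) ≈ 12.728.

12.728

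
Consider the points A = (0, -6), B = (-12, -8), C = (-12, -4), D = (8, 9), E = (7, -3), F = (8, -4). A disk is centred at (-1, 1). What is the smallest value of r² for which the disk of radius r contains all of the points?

The required radius is the distance from (-1, 1) to the farthest point.
Squared distances: 50, 202, 146, 145, 80, 106.
Maximum is 202, attained at B.

202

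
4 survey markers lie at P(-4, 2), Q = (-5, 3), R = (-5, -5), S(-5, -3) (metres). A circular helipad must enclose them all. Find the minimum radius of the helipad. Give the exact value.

4

The farthest pair is Q–R with squared distance 64. The circle on this segment as diameter has centre (-5, -1) and r² = 64/4 = 16.
Check P: distance² to centre = 10 ≤ 16, so it lies inside.
All remaining points lie in this disk, and no smaller disk contains both endpoints, so this is the minimum enclosing circle.
r = √16 = 4.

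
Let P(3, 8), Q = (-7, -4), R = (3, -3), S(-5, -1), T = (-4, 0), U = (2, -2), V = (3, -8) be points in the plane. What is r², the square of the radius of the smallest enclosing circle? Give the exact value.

70.76

The minimum enclosing circle is determined by three boundary points: P, Q, V.
Their circumcentre is (0.4, 0) with r² = 70.76.
The farthest remaining point S is at distance² 30.16 ≤ 70.76.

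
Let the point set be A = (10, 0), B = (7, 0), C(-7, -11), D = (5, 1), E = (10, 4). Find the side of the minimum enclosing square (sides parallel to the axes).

17

The bounding box has width 17 and height 15.
An axis-aligned square enclosing the set must have side ≥ max(width, height).
So the minimum side is max(17, 15) = 17.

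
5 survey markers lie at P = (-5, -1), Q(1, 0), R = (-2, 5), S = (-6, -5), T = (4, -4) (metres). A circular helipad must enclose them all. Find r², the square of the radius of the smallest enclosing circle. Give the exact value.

37.1845703125

The minimum enclosing circle is determined by three boundary points: R, S, T.
Their circumcentre is (-1.34375, -1.0625) with r² = 37.1845703125.
The farthest remaining point P is at distance² 13.3720703125 ≤ 37.1845703125.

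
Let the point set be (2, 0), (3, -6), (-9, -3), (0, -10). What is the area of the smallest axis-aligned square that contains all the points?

144

The bounding box has width 12 and height 10.
An axis-aligned square enclosing the set must have side ≥ max(width, height).
So the minimum side is max(12, 10) = 12.
Area = 12² = 144.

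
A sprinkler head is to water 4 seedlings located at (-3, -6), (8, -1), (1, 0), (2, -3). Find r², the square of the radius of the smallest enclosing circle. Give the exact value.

36.5

By Welzl's lemma the MEC is supported by two points (diametrically opposite) or three points (on a circumcircle).
The farthest pair is (-3, -6)–(8, -1) with squared distance 146. The circle on this segment as diameter has centre (2.5, -3.5) and r² = 146/4 = 36.5.
Check (1, 0): distance² to centre = 14.5 ≤ 36.5, so it lies inside.
All remaining points lie in this disk, and no smaller disk contains both endpoints, so this is the minimum enclosing circle.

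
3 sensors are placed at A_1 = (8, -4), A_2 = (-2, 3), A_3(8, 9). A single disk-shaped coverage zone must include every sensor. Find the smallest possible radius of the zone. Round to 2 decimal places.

7.12

Side lengths²: A_1A_2² = 149, A_1A_3² = 169, A_2A_3² = 136.
Since A_1A_3² = 169 < 149 + 136 = 285, the triangle is acute, so the smallest enclosing circle is the circumcircle.
Circumcentre = (5.1, 2.5), r² = 50.66.
r = √(50.66) ≈ 7.12.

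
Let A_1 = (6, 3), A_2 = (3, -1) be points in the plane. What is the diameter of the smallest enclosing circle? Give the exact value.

5

The smallest circle enclosing two points has them as diameter endpoints.
Centre = midpoint = (4.5, 1); r² = |A_1A_2|²/4 = 25/4 = 6.25.
Diameter = 2r = 2√(6.25) = 5.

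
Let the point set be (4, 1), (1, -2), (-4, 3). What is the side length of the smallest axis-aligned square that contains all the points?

The bounding box has width 8 and height 5.
An axis-aligned square enclosing the set must have side ≥ max(width, height).
So the minimum side is max(8, 5) = 8.

8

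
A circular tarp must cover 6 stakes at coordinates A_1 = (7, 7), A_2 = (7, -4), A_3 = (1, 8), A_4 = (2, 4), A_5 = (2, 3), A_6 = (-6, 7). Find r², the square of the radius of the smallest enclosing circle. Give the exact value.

72.5

The farthest pair is A_2–A_6 with squared distance 290. The circle on this segment as diameter has centre (0.5, 1.5) and r² = 290/4 = 72.5.
Check A_1: distance² to centre = 72.5 ≤ 72.5, so it lies inside.
All remaining points lie in this disk, and no smaller disk contains both endpoints, so this is the minimum enclosing circle.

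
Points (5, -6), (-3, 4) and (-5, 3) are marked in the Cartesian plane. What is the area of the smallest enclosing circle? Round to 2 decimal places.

142.16

Call the three points A, B, C in the order given.
Side lengths²: AB² = 164, AC² = 181, BC² = 5.
Since AC² = 181 ≥ 164 + 5 = 169, the angle opposite AC is not acute, so the smallest enclosing circle has AC as diameter.
Centre = midpoint of AC = (0, -1.5), r² = 181/4 = 45.25.
Area = π·r² = π·45.25 ≈ 142.16.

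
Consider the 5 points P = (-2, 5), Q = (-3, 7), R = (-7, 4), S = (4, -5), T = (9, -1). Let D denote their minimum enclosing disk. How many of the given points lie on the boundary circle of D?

A smallest enclosing disk is always determined by at most three of the input points on its boundary.
The farthest pair is R–T with squared distance 281. The circle on this segment as diameter has centre (1, 1.5) and r² = 281/4 = 70.25.
Check P: distance² to centre = 21.25 ≤ 70.25, so it lies inside.
All remaining points lie in this disk, and no smaller disk contains both endpoints, so this is the minimum enclosing circle.
The points at distance exactly r from the centre are R, T — 2 points.

2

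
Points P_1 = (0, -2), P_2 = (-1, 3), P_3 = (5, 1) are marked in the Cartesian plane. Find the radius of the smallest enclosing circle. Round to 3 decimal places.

Side lengths²: P_1P_2² = 26, P_1P_3² = 34, P_2P_3² = 40.
Since P_2P_3² = 40 < 34 + 26 = 60, the triangle is acute, so the smallest enclosing circle is the circumcircle.
Circumcentre = (23/14, 13/14), r² = 1105/98.
r = √(1105/98) ≈ 3.358.

3.358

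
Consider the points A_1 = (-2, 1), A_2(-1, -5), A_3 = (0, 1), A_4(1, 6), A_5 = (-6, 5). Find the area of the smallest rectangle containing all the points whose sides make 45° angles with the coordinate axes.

In coordinates u = x + y, v = x − y the rectangle is axis-aligned; the map (x,y)→(u,v) scales areas by 2.
u-values: -1, -6, 1, 7, -1; range = 7 − (-6) = 13.
v-values: -3, 4, -1, -5, -11; range = 4 − (-11) = 15.
Area = (13 × 15) / 2 = 97.5.

97.5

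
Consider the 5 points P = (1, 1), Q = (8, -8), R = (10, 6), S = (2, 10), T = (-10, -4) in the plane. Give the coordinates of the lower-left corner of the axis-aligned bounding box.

(-10, -8)

x-range [-10, 10], y-range [-8, 10].
The lower-left corner is (-10, -8).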